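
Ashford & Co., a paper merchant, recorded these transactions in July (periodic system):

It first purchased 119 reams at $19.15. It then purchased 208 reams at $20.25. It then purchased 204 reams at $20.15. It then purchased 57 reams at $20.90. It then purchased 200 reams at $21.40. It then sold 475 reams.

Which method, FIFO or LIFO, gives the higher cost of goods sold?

LIFO

FIFO COGS: 119 @ $19.15 + 208 @ $20.25 + 148 @ $20.15 = $9,473.05
LIFO COGS: 200 @ $21.40 + 57 @ $20.90 + 204 @ $20.15 + 14 @ $20.25 = $9,865.40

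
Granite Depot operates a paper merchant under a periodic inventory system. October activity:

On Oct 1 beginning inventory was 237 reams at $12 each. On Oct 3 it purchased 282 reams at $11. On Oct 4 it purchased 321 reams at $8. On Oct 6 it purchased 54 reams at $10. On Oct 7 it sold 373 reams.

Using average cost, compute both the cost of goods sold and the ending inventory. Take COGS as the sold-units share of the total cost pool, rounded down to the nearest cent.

Oct 7, sell 373: 373/894 × $9,054.00 → $3,777.56
Ending inventory (cost pool remaining) = $5,276.44
Check: goods available $9,054.00 = COGS $3,777.56 + ending $5,276.44

COGS = $3,777.56; ending inventory = $5,276.44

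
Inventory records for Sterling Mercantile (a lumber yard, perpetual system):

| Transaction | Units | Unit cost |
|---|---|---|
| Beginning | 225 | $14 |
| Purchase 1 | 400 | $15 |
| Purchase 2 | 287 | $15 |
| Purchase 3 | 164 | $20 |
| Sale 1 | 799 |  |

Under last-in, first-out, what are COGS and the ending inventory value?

Sale 1 (799) [LIFO — newest first]: 164 @ $20 + 287 @ $15 + 348 @ $15 = $12,805
Ending inventory: 225 @ $14 + 52 @ $15 = $3,930

COGS = $12,805; ending inventory = $3,930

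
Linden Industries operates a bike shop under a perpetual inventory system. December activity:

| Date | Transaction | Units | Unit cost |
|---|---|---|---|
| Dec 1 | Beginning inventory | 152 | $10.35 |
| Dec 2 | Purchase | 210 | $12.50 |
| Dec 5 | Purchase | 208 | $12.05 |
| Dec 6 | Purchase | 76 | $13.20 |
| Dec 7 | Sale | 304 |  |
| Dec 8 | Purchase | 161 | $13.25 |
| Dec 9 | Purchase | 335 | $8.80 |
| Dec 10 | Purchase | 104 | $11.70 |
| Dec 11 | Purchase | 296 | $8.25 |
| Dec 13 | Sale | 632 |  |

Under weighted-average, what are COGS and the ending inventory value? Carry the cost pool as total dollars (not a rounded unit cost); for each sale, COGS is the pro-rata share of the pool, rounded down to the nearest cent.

After Dec 1: 152 on hand, pool $1,573.20 (≈ $10.3500 each)
After Dec 2: 362 on hand, pool $4,198.20 (≈ $11.5972 each)
After Dec 5: 570 on hand, pool $6,704.60 (≈ $11.7625 each)
After Dec 6: 646 on hand, pool $7,707.80 (≈ $11.9316 each)
Dec 7, sell 304: 304/646 × $7,707.80 → $3,627.20
After Dec 8: 503 on hand, pool $6,213.85 (≈ $12.3536 each)
After Dec 9: 838 on hand, pool $9,161.85 (≈ $10.9330 each)
After Dec 10: 942 on hand, pool $10,378.65 (≈ $11.0177 each)
After Dec 11: 1238 on hand, pool $12,820.65 (≈ $10.3559 each)
Dec 13, sell 632: 632/1238 × $12,820.65 → $6,544.95
Total COGS = $3,627.20 + $6,544.95 = $10,172.15
Ending inventory (cost pool remaining) = $6,275.70

COGS = $10,172.15; ending inventory = $6,275.70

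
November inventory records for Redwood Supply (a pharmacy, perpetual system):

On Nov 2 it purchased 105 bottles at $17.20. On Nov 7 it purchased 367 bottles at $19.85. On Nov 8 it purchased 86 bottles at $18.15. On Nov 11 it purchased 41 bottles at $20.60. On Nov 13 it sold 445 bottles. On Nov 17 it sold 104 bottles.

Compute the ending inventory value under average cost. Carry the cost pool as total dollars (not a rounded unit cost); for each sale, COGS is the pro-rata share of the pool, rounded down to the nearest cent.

After Nov 2: 105 on hand, pool $1,806.00 (≈ $17.2000 each)
After Nov 7: 472 on hand, pool $9,090.95 (≈ $19.2605 each)
After Nov 8: 558 on hand, pool $10,651.85 (≈ $19.0893 each)
After Nov 11: 599 on hand, pool $11,496.45 (≈ $19.1927 each)
Nov 13, sell 445: 445/599 × $11,496.45 → $8,540.76
Nov 17, sell 104: 104/154 × $2,955.69 → $1,996.05
Total COGS = $8,540.76 + $1,996.05 = $10,536.81
Ending inventory (cost pool remaining) = $959.64

Ending inventory = $959.64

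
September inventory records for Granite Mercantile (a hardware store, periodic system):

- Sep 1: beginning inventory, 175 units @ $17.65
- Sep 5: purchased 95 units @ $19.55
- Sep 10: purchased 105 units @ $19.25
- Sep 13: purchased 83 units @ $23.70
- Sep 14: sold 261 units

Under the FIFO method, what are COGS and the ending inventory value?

Sep 14, 261 sold [FIFO — oldest first]: 175 @ $17.65 + 86 @ $19.55 = $4,770.05
Ending inventory: 9 @ $19.55 + 105 @ $19.25 + 83 @ $23.70 = $4,164.30
Check: goods available $8,934.35 = COGS $4,770.05 + ending $4,164.30

COGS = $4,770.05; ending inventory = $4,164.30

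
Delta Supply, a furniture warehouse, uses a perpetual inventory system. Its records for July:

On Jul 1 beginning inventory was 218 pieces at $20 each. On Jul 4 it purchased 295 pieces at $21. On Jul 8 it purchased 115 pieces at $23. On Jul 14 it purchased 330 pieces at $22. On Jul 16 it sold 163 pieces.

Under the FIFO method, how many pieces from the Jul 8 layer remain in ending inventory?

Jul 16, 163 sold [FIFO — oldest first]: 163 @ $20 = $3,260
Ending inventory: 55 @ $20 + 295 @ $21 + 115 @ $23 + 330 @ $22 = $17,200
Check: goods available $20,460 = COGS $3,260 + ending $17,200

115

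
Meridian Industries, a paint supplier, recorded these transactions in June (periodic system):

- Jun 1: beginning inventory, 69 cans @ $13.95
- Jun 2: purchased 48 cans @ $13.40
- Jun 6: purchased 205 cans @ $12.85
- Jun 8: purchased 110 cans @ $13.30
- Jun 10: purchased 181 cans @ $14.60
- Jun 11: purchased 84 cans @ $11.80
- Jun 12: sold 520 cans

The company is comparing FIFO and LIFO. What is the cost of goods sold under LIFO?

COGS = $6,960.05

FIFO COGS: 69 @ $13.95 + 48 @ $13.40 + 205 @ $12.85 + 110 @ $13.30 + 88 @ $14.60 = $6,987.80
LIFO COGS: 84 @ $11.80 + 181 @ $14.60 + 110 @ $13.30 + 145 @ $12.85 = $6,960.05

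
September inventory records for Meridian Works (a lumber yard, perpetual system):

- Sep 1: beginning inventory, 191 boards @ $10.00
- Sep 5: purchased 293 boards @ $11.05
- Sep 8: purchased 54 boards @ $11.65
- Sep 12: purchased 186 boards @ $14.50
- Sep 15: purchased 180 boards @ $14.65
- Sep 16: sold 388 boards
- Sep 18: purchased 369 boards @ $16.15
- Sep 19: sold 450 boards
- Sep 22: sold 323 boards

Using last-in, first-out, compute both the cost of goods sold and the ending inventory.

COGS = $15,950.10; ending inventory = $1,120.00

Sep 16, 388 sold [LIFO — newest first]: 180 @ $14.65 + 186 @ $14.50 + 22 @ $11.65 = $5,590.30
Sep 19, 450 sold [LIFO — newest first]: 369 @ $16.15 + 32 @ $11.65 + 49 @ $11.05 = $6,873.60
Sep 22, 323 sold [LIFO — newest first]: 244 @ $11.05 + 79 @ $10.00 = $3,486.20
Total COGS = $5,590.30 + $6,873.60 + $3,486.20 = $15,950.10
Ending inventory: 112 @ $10.00 = $1,120.00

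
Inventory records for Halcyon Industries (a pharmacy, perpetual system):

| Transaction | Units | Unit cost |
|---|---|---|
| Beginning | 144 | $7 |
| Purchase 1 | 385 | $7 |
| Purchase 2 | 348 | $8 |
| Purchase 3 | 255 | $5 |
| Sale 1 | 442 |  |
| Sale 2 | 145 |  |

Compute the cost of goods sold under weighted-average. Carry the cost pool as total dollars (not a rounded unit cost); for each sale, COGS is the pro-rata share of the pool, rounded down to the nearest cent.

COGS = $4,024.99

After Beginning: 144 on hand, pool $1,008.00 (≈ $7.0000 each)
After Purchase 1: 529 on hand, pool $3,703.00 (≈ $7.0000 each)
After Purchase 2: 877 on hand, pool $6,487.00 (≈ $7.3968 each)
After Purchase 3: 1132 on hand, pool $7,762.00 (≈ $6.8569 each)
Sale 1, sell 442: 442/1132 × $7,762.00 → $3,030.74
Sale 2, sell 145: 145/690 × $4,731.26 → $994.25
Total COGS = $3,030.74 + $994.25 = $4,024.99
Ending inventory (cost pool remaining) = $3,737.01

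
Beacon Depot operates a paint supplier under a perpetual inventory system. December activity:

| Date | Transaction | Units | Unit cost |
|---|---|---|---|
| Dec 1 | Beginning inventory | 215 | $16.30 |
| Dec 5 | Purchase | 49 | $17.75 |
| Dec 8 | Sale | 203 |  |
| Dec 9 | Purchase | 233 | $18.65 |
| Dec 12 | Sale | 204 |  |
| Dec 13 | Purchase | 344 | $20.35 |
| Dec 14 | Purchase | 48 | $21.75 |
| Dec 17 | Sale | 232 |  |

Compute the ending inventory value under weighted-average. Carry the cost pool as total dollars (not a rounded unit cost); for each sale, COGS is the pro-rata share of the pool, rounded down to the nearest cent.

Ending inventory = $5,022.85

After Dec 1: 215 on hand, pool $3,504.50 (≈ $16.3000 each)
After Dec 5: 264 on hand, pool $4,374.25 (≈ $16.5691 each)
Dec 8, sell 203: 203/264 × $4,374.25 → $3,363.53
After Dec 9: 294 on hand, pool $5,356.17 (≈ $18.2183 each)
Dec 12, sell 204: 204/294 × $5,356.17 → $3,716.52
After Dec 13: 434 on hand, pool $8,640.05 (≈ $19.9079 each)
After Dec 14: 482 on hand, pool $9,684.05 (≈ $20.0914 each)
Dec 17, sell 232: 232/482 × $9,684.05 → $4,661.20
Total COGS = $3,363.53 + $3,716.52 + $4,661.20 = $11,741.25
Ending inventory (cost pool remaining) = $5,022.85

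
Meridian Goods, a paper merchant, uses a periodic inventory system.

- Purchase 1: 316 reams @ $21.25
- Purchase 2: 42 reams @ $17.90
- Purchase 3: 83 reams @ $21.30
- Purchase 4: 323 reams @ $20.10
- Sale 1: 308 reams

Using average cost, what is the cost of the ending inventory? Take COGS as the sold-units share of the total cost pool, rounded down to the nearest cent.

Ending inventory = $9,386.80

Sale 1, sell 308: 308/764 × $15,727.00 → $6,340.20
Ending inventory (cost pool remaining) = $9,386.80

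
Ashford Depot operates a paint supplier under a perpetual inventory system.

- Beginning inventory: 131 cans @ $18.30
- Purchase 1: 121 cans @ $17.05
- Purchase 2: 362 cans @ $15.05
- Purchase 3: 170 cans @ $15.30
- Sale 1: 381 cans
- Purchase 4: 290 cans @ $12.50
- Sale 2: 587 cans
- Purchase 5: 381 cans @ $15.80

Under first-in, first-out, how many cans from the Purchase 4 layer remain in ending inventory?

Sale 1 (381) [FIFO — oldest first]: 131 @ $18.30 + 121 @ $17.05 + 129 @ $15.05 = $6,401.80
Sale 2 (587) [FIFO — oldest first]: 233 @ $15.05 + 170 @ $15.30 + 184 @ $12.50 = $8,407.65
Total COGS = $6,401.80 + $8,407.65 = $14,809.45
Ending inventory: 106 @ $12.50 + 381 @ $15.80 = $7,344.80
Check: goods available $22,154.25 = COGS $14,809.45 + ending $7,344.80

106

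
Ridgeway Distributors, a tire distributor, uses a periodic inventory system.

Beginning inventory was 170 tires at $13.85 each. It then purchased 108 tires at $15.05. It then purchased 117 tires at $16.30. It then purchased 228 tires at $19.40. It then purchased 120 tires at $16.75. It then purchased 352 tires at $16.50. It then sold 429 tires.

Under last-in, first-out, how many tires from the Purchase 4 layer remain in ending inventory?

Sale 1 (429) [LIFO — newest first]: 352 @ $16.50 + 77 @ $16.75 = $7,097.75
Ending inventory: 170 @ $13.85 + 108 @ $15.05 + 117 @ $16.30 + 228 @ $19.40 + 43 @ $16.75 = $11,030.45
Check: goods available $18,128.20 = COGS $7,097.75 + ending $11,030.45

43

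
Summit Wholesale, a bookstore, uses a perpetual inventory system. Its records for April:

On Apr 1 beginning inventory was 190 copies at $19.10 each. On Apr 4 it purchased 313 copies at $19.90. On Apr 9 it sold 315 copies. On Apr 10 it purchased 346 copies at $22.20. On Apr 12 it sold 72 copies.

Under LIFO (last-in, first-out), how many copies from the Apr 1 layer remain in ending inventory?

188

Apr 9, 315 sold [LIFO — newest first]: 313 @ $19.90 + 2 @ $19.10 = $6,266.90
Apr 12, 72 sold [LIFO — newest first]: 72 @ $22.20 = $1,598.40
Total COGS = $6,266.90 + $1,598.40 = $7,865.30
Ending inventory: 188 @ $19.10 + 274 @ $22.20 = $9,673.60
Check: goods available $17,538.90 = COGS $7,865.30 + ending $9,673.60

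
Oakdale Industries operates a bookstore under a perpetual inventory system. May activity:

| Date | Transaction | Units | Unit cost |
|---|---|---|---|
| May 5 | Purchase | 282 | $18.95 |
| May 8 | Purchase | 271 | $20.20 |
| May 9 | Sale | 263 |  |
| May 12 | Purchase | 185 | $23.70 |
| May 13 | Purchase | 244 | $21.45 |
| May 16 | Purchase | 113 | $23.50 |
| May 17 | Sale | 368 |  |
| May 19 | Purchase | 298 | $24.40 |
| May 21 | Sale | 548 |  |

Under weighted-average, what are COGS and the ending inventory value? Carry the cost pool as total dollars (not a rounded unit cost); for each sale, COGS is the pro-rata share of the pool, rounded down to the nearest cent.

After May 5: 282 on hand, pool $5,343.90 (≈ $18.9500 each)
After May 8: 553 on hand, pool $10,818.10 (≈ $19.5626 each)
May 9, sell 263: 263/553 × $10,818.10 → $5,144.95
After May 12: 475 on hand, pool $10,057.65 (≈ $21.1740 each)
After May 13: 719 on hand, pool $15,291.45 (≈ $21.2677 each)
After May 16: 832 on hand, pool $17,946.95 (≈ $21.5709 each)
May 17, sell 368: 368/832 × $17,946.95 → $7,938.07
After May 19: 762 on hand, pool $17,280.08 (≈ $22.6773 each)
May 21, sell 548: 548/762 × $17,280.08 → $12,427.14
Total COGS = $5,144.95 + $7,938.07 + $12,427.14 = $25,510.16
Ending inventory (cost pool remaining) = $4,852.94

COGS = $25,510.16; ending inventory = $4,852.94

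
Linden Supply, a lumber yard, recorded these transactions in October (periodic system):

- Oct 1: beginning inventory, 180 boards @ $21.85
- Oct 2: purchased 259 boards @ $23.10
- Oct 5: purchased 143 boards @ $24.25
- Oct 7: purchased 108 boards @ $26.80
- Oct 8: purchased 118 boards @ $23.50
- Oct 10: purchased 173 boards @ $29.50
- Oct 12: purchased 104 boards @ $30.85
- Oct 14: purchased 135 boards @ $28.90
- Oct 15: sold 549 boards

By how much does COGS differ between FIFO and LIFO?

FIFO COGS: 180 @ $21.85 + 259 @ $23.10 + 110 @ $24.25 = $12,583.40
LIFO COGS: 135 @ $28.90 + 104 @ $30.85 + 173 @ $29.50 + 118 @ $23.50 + 19 @ $26.80 = $15,495.60
Difference = |$12,583.40 − $15,495.60| = $2,912.20

$2,912.20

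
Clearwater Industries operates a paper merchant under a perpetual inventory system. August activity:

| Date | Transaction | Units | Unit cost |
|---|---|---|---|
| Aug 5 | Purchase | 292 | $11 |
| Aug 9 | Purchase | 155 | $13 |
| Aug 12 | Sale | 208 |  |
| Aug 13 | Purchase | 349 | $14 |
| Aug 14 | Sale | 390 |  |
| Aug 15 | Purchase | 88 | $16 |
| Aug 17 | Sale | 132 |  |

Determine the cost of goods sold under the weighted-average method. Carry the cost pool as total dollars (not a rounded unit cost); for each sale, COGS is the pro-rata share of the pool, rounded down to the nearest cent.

After Aug 5: 292 on hand, pool $3,212.00 (≈ $11.0000 each)
After Aug 9: 447 on hand, pool $5,227.00 (≈ $11.6935 each)
Aug 12, sell 208: 208/447 × $5,227.00 → $2,432.25
After Aug 13: 588 on hand, pool $7,680.75 (≈ $13.0625 each)
Aug 14, sell 390: 390/588 × $7,680.75 → $5,094.37
After Aug 15: 286 on hand, pool $3,994.38 (≈ $13.9664 each)
Aug 17, sell 132: 132/286 × $3,994.38 → $1,843.56
Total COGS = $2,432.25 + $5,094.37 + $1,843.56 = $9,370.18
Ending inventory (cost pool remaining) = $2,150.82

COGS = $9,370.18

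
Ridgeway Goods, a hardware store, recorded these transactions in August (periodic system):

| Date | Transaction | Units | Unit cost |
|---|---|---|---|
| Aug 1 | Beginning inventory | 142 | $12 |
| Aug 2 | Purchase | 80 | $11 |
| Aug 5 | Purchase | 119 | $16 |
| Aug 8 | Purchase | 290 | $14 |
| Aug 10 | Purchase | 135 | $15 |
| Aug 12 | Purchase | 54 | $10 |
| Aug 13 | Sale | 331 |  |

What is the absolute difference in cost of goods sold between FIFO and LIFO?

FIFO COGS: 142 @ $12 + 80 @ $11 + 109 @ $16 = $4,328
LIFO COGS: 54 @ $10 + 135 @ $15 + 142 @ $14 = $4,553
Difference = |$4,328 − $4,553| = $225

$225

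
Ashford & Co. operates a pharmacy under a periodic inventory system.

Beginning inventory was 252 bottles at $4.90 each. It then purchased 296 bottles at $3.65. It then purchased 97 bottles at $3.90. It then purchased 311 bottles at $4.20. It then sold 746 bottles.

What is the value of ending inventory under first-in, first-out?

Ending inventory = $882.00

Sale 1 (746) [FIFO — oldest first]: 252 @ $4.90 + 296 @ $3.65 + 97 @ $3.90 + 101 @ $4.20 = $3,117.70
Ending inventory: 210 @ $4.20 = $882.00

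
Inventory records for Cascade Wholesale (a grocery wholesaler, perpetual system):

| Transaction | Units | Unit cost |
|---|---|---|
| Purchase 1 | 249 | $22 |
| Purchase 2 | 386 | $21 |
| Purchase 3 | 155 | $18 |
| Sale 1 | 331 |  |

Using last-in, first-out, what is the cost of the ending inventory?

Sale 1 (331) [LIFO — newest first]: 155 @ $18 + 176 @ $21 = $6,486
Ending inventory: 249 @ $22 + 210 @ $21 = $9,888
Check: goods available $16,374 = COGS $6,486 + ending $9,888

Ending inventory = $9,888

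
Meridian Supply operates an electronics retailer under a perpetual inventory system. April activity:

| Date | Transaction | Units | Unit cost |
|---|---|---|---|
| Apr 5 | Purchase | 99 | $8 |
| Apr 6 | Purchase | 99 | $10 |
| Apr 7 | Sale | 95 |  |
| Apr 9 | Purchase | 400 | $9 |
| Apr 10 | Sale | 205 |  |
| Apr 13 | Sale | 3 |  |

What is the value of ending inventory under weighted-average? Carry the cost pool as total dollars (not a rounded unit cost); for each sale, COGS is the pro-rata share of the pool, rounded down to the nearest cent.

Ending inventory = $2,655.00

After Apr 5: 99 on hand, pool $792.00 (≈ $8.0000 each)
After Apr 6: 198 on hand, pool $1,782.00 (≈ $9.0000 each)
Apr 7, sell 95: 95/198 × $1,782.00 → $855.00
After Apr 9: 503 on hand, pool $4,527.00 (≈ $9.0000 each)
Apr 10, sell 205: 205/503 × $4,527.00 → $1,845.00
Apr 13, sell 3: 3/298 × $2,682.00 → $27.00
Total COGS = $855.00 + $1,845.00 + $27.00 = $2,727.00
Ending inventory (cost pool remaining) = $2,655.00
Check: goods available $5,382.00 = COGS $2,727.00 + ending $2,655.00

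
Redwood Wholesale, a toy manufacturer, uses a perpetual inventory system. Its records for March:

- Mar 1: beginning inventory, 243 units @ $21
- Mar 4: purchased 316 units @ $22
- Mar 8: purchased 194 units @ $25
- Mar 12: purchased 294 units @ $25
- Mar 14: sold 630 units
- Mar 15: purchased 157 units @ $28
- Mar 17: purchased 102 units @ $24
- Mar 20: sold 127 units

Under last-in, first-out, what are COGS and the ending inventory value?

Mar 14, 630 sold [LIFO — newest first]: 294 @ $25 + 194 @ $25 + 142 @ $22 = $15,324
Mar 20, 127 sold [LIFO — newest first]: 102 @ $24 + 25 @ $28 = $3,148
Total COGS = $15,324 + $3,148 = $18,472
Ending inventory: 243 @ $21 + 174 @ $22 + 132 @ $28 = $12,627

COGS = $18,472; ending inventory = $12,627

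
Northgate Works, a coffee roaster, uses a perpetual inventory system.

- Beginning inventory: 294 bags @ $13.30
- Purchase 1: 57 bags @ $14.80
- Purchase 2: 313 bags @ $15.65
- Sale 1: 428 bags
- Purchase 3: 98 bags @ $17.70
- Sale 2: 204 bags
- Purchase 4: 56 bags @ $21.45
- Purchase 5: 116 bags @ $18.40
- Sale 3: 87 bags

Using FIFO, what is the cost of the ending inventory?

Ending inventory = $4,096.70

Sale 1 (428) [FIFO — oldest first]: 294 @ $13.30 + 57 @ $14.80 + 77 @ $15.65 = $5,958.85
Sale 2 (204) [FIFO — oldest first]: 204 @ $15.65 = $3,192.60
Sale 3 (87) [FIFO — oldest first]: 32 @ $15.65 + 55 @ $17.70 = $1,474.30
Total COGS = $5,958.85 + $3,192.60 + $1,474.30 = $10,625.75
Ending inventory: 43 @ $17.70 + 56 @ $21.45 + 116 @ $18.40 = $4,096.70
Check: goods available $14,722.45 = COGS $10,625.75 + ending $4,096.70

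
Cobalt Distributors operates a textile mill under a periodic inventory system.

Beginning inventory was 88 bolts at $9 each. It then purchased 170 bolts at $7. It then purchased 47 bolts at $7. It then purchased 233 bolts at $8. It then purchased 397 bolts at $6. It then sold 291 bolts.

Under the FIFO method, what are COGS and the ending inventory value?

COGS = $2,213; ending inventory = $4,344

Sale 1 (291) [FIFO — oldest first]: 88 @ $9 + 170 @ $7 + 33 @ $7 = $2,213
Ending inventory: 14 @ $7 + 233 @ $8 + 397 @ $6 = $4,344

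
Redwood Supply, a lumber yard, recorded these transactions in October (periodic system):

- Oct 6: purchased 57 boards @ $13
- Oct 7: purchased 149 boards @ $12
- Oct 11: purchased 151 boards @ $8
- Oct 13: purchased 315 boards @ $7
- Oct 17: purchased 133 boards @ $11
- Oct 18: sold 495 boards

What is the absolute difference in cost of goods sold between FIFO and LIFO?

FIFO COGS: 57 @ $13 + 149 @ $12 + 151 @ $8 + 138 @ $7 = $4,703
LIFO COGS: 133 @ $11 + 315 @ $7 + 47 @ $8 = $4,044
Difference = |$4,703 − $4,044| = $659

$659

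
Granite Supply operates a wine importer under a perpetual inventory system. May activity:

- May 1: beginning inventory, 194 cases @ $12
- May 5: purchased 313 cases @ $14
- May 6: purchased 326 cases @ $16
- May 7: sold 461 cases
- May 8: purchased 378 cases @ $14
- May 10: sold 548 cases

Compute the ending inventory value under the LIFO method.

May 7, 461 sold [LIFO — newest first]: 326 @ $16 + 135 @ $14 = $7,106
May 10, 548 sold [LIFO — newest first]: 378 @ $14 + 170 @ $14 = $7,672
Total COGS = $7,106 + $7,672 = $14,778
Ending inventory: 194 @ $12 + 8 @ $14 = $2,440
Check: goods available $17,218 = COGS $14,778 + ending $2,440

Ending inventory = $2,440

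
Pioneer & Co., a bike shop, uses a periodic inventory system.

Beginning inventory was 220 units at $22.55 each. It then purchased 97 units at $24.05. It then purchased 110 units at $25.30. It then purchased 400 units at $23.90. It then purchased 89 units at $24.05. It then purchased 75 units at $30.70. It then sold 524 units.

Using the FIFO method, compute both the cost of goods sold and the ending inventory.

COGS = $12,395.15; ending inventory = $11,684.65

Sale 1 (524) [FIFO — oldest first]: 220 @ $22.55 + 97 @ $24.05 + 110 @ $25.30 + 97 @ $23.90 = $12,395.15
Ending inventory: 303 @ $23.90 + 89 @ $24.05 + 75 @ $30.70 = $11,684.65
Check: goods available $24,079.80 = COGS $12,395.15 + ending $11,684.65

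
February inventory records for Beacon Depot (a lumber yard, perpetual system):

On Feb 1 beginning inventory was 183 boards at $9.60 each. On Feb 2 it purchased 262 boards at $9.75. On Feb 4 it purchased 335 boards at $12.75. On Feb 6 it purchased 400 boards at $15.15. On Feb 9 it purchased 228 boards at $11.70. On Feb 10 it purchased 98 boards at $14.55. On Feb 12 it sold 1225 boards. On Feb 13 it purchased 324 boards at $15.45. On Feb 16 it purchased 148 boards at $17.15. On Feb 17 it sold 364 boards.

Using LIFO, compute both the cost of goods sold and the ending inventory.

COGS = $21,899.15; ending inventory = $4,380.90

Feb 12, 1225 sold [LIFO — newest first]: 98 @ $14.55 + 228 @ $11.70 + 400 @ $15.15 + 335 @ $12.75 + 164 @ $9.75 = $16,023.75
Feb 17, 364 sold [LIFO — newest first]: 148 @ $17.15 + 216 @ $15.45 = $5,875.40
Total COGS = $16,023.75 + $5,875.40 = $21,899.15
Ending inventory: 183 @ $9.60 + 98 @ $9.75 + 108 @ $15.45 = $4,380.90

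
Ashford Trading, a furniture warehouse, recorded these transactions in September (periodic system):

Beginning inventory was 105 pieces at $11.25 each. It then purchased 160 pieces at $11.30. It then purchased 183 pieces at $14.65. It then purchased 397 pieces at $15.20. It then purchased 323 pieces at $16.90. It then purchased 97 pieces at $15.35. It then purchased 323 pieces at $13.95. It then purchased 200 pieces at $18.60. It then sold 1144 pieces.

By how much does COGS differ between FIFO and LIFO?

$1,471.00

FIFO COGS: 105 @ $11.25 + 160 @ $11.30 + 183 @ $14.65 + 397 @ $15.20 + 299 @ $16.90 = $16,757.70
LIFO COGS: 200 @ $18.60 + 323 @ $13.95 + 97 @ $15.35 + 323 @ $16.90 + 201 @ $15.20 = $18,228.70
Difference = |$16,757.70 − $18,228.70| = $1,471.00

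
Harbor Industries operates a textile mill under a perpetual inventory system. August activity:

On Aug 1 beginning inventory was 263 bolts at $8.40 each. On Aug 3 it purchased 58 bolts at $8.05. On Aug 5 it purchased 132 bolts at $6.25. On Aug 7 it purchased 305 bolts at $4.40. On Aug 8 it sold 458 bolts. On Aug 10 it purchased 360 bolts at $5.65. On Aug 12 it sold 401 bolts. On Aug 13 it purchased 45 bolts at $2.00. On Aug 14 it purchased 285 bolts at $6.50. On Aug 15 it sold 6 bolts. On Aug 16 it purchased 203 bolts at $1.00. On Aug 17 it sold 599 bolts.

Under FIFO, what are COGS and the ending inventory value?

COGS = $8,835.60; ending inventory = $187.00

Aug 8, 458 sold [FIFO — oldest first]: 263 @ $8.40 + 58 @ $8.05 + 132 @ $6.25 + 5 @ $4.40 = $3,523.10
Aug 12, 401 sold [FIFO — oldest first]: 300 @ $4.40 + 101 @ $5.65 = $1,890.65
Aug 15, 6 sold [FIFO — oldest first]: 6 @ $5.65 = $33.90
Aug 17, 599 sold [FIFO — oldest first]: 253 @ $5.65 + 45 @ $2.00 + 285 @ $6.50 + 16 @ $1.00 = $3,387.95
Total COGS = $3,523.10 + $1,890.65 + $33.90 + $3,387.95 = $8,835.60
Ending inventory: 187 @ $1.00 = $187.00
Check: goods available $9,022.60 = COGS $8,835.60 + ending $187.00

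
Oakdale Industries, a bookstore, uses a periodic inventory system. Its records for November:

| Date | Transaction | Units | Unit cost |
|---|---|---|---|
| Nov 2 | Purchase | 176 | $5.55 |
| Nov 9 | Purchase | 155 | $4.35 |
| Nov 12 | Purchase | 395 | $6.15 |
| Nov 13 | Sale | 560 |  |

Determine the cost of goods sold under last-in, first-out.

COGS = $3,159.00

Nov 13, 560 sold [LIFO — newest first]: 395 @ $6.15 + 155 @ $4.35 + 10 @ $5.55 = $3,159.00
Ending inventory: 166 @ $5.55 = $921.30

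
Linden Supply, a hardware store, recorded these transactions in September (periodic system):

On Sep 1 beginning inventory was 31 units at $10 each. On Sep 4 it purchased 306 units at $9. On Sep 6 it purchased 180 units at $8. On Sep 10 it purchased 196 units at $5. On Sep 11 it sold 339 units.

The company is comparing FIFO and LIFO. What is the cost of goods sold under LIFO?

FIFO COGS: 31 @ $10 + 306 @ $9 + 2 @ $8 = $3,080
LIFO COGS: 196 @ $5 + 143 @ $8 = $2,124

COGS = $2,124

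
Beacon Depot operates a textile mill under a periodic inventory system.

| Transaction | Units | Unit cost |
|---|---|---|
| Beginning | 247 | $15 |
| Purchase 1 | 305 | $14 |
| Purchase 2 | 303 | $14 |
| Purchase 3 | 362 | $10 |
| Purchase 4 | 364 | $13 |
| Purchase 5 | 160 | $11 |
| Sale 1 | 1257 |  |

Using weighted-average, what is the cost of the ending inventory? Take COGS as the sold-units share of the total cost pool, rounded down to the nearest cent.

Ending inventory = $6,207.49

Sale 1, sell 1257: 1257/1741 × $22,329.00 → $16,121.51
Ending inventory (cost pool remaining) = $6,207.49
Check: goods available $22,329.00 = COGS $16,121.51 + ending $6,207.49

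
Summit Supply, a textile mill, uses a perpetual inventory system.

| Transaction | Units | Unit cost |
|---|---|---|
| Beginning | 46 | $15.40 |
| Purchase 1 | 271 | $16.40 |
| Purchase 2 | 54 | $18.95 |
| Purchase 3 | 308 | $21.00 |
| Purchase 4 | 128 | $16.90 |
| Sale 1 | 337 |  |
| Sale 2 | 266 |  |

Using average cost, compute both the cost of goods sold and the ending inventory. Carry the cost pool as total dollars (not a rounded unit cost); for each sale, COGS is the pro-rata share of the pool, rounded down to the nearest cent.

COGS = $11,064.18; ending inventory = $3,743.12

After Beginning: 46 on hand, pool $708.40 (≈ $15.4000 each)
After Purchase 1: 317 on hand, pool $5,152.80 (≈ $16.2549 each)
After Purchase 2: 371 on hand, pool $6,176.10 (≈ $16.6472 each)
After Purchase 3: 679 on hand, pool $12,644.10 (≈ $18.6216 each)
After Purchase 4: 807 on hand, pool $14,807.30 (≈ $18.3486 each)
Sale 1, sell 337: 337/807 × $14,807.30 → $6,183.46
Sale 2, sell 266: 266/470 × $8,623.84 → $4,880.72
Total COGS = $6,183.46 + $4,880.72 = $11,064.18
Ending inventory (cost pool remaining) = $3,743.12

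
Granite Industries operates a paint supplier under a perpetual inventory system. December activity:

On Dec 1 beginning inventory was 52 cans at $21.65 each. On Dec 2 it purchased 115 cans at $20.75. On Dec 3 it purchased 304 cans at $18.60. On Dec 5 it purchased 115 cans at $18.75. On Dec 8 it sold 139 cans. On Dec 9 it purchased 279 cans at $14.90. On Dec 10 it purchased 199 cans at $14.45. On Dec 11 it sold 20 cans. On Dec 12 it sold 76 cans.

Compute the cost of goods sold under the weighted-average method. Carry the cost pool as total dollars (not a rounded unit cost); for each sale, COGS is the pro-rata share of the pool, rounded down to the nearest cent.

After Dec 1: 52 on hand, pool $1,125.80 (≈ $21.6500 each)
After Dec 2: 167 on hand, pool $3,512.05 (≈ $21.0302 each)
After Dec 3: 471 on hand, pool $9,166.45 (≈ $19.4617 each)
After Dec 5: 586 on hand, pool $11,322.70 (≈ $19.3220 each)
Dec 8, sell 139: 139/586 × $11,322.70 → $2,685.75
After Dec 9: 726 on hand, pool $12,794.05 (≈ $17.6227 each)
After Dec 10: 925 on hand, pool $15,669.60 (≈ $16.9401 each)
Dec 11, sell 20: 20/925 × $15,669.60 → $338.80
Dec 12, sell 76: 76/905 × $15,330.80 → $1,287.44
Total COGS = $2,685.75 + $338.80 + $1,287.44 = $4,311.99
Ending inventory (cost pool remaining) = $14,043.36
Check: goods available $18,355.35 = COGS $4,311.99 + ending $14,043.36

COGS = $4,311.99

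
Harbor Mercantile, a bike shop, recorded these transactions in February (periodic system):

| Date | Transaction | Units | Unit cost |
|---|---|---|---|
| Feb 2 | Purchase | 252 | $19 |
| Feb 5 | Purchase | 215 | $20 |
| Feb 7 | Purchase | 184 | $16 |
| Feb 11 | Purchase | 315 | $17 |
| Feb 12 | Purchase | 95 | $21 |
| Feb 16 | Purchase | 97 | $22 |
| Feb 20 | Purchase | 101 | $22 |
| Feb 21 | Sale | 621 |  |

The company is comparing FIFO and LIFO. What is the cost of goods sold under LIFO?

COGS = $11,914

FIFO COGS: 252 @ $19 + 215 @ $20 + 154 @ $16 = $11,552
LIFO COGS: 101 @ $22 + 97 @ $22 + 95 @ $21 + 315 @ $17 + 13 @ $16 = $11,914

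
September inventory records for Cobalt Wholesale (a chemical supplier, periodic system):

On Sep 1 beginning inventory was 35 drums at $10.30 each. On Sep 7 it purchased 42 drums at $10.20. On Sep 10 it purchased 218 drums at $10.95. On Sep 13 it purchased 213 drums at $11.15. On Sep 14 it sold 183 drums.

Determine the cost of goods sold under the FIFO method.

Sep 14, 183 sold [FIFO — oldest first]: 35 @ $10.30 + 42 @ $10.20 + 106 @ $10.95 = $1,949.60
Ending inventory: 112 @ $10.95 + 213 @ $11.15 = $3,601.35

COGS = $1,949.60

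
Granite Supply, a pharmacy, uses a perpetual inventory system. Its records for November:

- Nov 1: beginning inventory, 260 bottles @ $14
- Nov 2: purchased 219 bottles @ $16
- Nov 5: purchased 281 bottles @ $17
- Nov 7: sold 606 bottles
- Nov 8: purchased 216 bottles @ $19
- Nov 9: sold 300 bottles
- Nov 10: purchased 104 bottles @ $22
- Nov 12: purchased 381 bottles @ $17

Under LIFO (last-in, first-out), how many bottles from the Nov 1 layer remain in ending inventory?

Nov 7, 606 sold [LIFO — newest first]: 281 @ $17 + 219 @ $16 + 106 @ $14 = $9,765
Nov 9, 300 sold [LIFO — newest first]: 216 @ $19 + 84 @ $14 = $5,280
Total COGS = $9,765 + $5,280 = $15,045
Ending inventory: 70 @ $14 + 104 @ $22 + 381 @ $17 = $9,745

70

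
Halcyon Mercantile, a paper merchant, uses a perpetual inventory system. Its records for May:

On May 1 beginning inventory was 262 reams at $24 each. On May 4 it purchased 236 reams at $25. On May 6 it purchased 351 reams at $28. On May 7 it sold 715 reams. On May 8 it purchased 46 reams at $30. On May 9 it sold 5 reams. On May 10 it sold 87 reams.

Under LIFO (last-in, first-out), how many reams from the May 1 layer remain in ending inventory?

88

May 7, 715 sold [LIFO — newest first]: 351 @ $28 + 236 @ $25 + 128 @ $24 = $18,800
May 9, 5 sold [LIFO — newest first]: 5 @ $30 = $150
May 10, 87 sold [LIFO — newest first]: 41 @ $30 + 46 @ $24 = $2,334
Total COGS = $18,800 + $150 + $2,334 = $21,284
Ending inventory: 88 @ $24 = $2,112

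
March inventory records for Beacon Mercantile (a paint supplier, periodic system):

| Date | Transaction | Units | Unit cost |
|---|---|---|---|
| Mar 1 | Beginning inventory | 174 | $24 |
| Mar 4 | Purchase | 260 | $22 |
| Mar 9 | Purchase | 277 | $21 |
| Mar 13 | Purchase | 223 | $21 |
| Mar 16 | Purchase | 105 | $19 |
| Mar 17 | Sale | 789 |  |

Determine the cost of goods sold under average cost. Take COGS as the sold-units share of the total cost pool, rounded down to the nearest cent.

COGS = $17,003.36

Mar 17, sell 789: 789/1039 × $22,391.00 → $17,003.36
Ending inventory (cost pool remaining) = $5,387.64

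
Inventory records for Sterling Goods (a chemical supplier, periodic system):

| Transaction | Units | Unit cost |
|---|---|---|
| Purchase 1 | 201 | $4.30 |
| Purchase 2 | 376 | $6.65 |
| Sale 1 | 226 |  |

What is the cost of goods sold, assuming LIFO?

COGS = $1,502.90

Sale 1 (226) [LIFO — newest first]: 226 @ $6.65 = $1,502.90
Ending inventory: 201 @ $4.30 + 150 @ $6.65 = $1,861.80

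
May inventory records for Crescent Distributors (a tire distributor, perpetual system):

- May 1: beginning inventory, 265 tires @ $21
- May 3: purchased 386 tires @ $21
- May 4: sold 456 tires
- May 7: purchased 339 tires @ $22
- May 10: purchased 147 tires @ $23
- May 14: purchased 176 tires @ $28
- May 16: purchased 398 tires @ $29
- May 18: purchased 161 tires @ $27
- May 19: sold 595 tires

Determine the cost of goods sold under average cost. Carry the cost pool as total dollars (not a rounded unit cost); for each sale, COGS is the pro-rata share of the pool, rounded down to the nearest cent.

After May 1: 265 on hand, pool $5,565.00 (≈ $21.0000 each)
After May 3: 651 on hand, pool $13,671.00 (≈ $21.0000 each)
May 4, sell 456: 456/651 × $13,671.00 → $9,576.00
After May 7: 534 on hand, pool $11,553.00 (≈ $21.6348 each)
After May 10: 681 on hand, pool $14,934.00 (≈ $21.9295 each)
After May 14: 857 on hand, pool $19,862.00 (≈ $23.1762 each)
After May 16: 1255 on hand, pool $31,404.00 (≈ $25.0231 each)
After May 18: 1416 on hand, pool $35,751.00 (≈ $25.2479 each)
May 19, sell 595: 595/1416 × $35,751.00 → $15,022.48
Total COGS = $9,576.00 + $15,022.48 = $24,598.48
Ending inventory (cost pool remaining) = $20,728.52
Check: goods available $45,327.00 = COGS $24,598.48 + ending $20,728.52

COGS = $24,598.48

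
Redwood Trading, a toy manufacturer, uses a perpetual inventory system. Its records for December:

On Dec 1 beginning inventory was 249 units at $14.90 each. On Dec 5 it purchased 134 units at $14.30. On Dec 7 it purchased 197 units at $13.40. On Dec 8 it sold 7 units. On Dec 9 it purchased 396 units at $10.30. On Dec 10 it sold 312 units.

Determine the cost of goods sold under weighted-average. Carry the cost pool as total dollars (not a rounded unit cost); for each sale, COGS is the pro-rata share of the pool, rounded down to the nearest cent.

COGS = $4,042.46

After Dec 1: 249 on hand, pool $3,710.10 (≈ $14.9000 each)
After Dec 5: 383 on hand, pool $5,626.30 (≈ $14.6901 each)
After Dec 7: 580 on hand, pool $8,266.10 (≈ $14.2519 each)
Dec 8, sell 7: 7/580 × $8,266.10 → $99.76
After Dec 9: 969 on hand, pool $12,245.14 (≈ $12.6369 each)
Dec 10, sell 312: 312/969 × $12,245.14 → $3,942.70
Total COGS = $99.76 + $3,942.70 = $4,042.46
Ending inventory (cost pool remaining) = $8,302.44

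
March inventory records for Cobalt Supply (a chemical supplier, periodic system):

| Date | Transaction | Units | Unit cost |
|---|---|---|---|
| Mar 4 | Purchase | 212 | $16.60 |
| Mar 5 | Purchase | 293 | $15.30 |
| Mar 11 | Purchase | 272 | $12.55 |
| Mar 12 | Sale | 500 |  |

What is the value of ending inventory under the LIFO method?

Mar 12, 500 sold [LIFO — newest first]: 272 @ $12.55 + 228 @ $15.30 = $6,902.00
Ending inventory: 212 @ $16.60 + 65 @ $15.30 = $4,513.70
Check: goods available $11,415.70 = COGS $6,902.00 + ending $4,513.70

Ending inventory = $4,513.70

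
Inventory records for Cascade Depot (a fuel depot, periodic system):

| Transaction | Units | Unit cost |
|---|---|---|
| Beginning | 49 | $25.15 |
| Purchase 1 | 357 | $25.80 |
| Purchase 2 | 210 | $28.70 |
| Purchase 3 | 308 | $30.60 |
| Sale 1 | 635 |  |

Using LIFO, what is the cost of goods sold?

COGS = $18,470.40

Sale 1 (635) [LIFO — newest first]: 308 @ $30.60 + 210 @ $28.70 + 117 @ $25.80 = $18,470.40
Ending inventory: 49 @ $25.15 + 240 @ $25.80 = $7,424.35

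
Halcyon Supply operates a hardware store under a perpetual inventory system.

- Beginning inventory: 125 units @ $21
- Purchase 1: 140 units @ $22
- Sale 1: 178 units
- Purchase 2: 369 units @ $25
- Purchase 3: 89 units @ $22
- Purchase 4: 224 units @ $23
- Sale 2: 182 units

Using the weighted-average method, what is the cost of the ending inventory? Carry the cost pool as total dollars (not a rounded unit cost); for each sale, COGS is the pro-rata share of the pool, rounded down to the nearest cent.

After Beginning: 125 on hand, pool $2,625.00 (≈ $21.0000 each)
After Purchase 1: 265 on hand, pool $5,705.00 (≈ $21.5283 each)
Sale 1, sell 178: 178/265 × $5,705.00 → $3,832.03
After Purchase 2: 456 on hand, pool $11,097.97 (≈ $24.3377 each)
After Purchase 3: 545 on hand, pool $13,055.97 (≈ $23.9559 each)
After Purchase 4: 769 on hand, pool $18,207.97 (≈ $23.6775 each)
Sale 2, sell 182: 182/769 × $18,207.97 → $4,309.29
Total COGS = $3,832.03 + $4,309.29 = $8,141.32
Ending inventory (cost pool remaining) = $13,898.68

Ending inventory = $13,898.68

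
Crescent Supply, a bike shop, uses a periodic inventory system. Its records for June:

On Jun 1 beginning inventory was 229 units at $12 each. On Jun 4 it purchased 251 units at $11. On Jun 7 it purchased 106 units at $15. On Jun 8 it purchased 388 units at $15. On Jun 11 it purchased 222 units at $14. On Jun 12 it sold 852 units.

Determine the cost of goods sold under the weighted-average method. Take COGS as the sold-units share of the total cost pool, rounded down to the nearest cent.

Jun 12, sell 852: 852/1196 × $16,027.00 → $11,417.22
Ending inventory (cost pool remaining) = $4,609.78
Check: goods available $16,027.00 = COGS $11,417.22 + ending $4,609.78

COGS = $11,417.22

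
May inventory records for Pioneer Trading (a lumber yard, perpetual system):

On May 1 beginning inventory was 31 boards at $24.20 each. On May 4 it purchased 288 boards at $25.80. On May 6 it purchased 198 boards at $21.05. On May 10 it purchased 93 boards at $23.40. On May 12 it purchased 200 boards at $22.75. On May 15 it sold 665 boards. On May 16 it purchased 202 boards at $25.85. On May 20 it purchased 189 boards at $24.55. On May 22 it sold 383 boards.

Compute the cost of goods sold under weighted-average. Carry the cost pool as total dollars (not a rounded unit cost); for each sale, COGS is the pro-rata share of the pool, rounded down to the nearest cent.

After May 1: 31 on hand, pool $750.20 (≈ $24.2000 each)
After May 4: 319 on hand, pool $8,180.60 (≈ $25.6445 each)
After May 6: 517 on hand, pool $12,348.50 (≈ $23.8849 each)
After May 10: 610 on hand, pool $14,524.70 (≈ $23.8110 each)
After May 12: 810 on hand, pool $19,074.70 (≈ $23.5490 each)
May 15, sell 665: 665/810 × $19,074.70 → $15,660.09
After May 16: 347 on hand, pool $8,636.31 (≈ $24.8885 each)
After May 20: 536 on hand, pool $13,276.26 (≈ $24.7691 each)
May 22, sell 383: 383/536 × $13,276.26 → $9,486.58
Total COGS = $15,660.09 + $9,486.58 = $25,146.67
Ending inventory (cost pool remaining) = $3,789.68

COGS = $25,146.67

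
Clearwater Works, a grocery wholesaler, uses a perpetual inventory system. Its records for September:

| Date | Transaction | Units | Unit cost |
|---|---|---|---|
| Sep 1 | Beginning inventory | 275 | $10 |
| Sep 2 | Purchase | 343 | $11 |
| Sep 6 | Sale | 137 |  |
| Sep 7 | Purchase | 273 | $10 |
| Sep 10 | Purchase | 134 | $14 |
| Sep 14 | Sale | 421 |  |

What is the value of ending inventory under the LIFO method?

Ending inventory = $4,862

Sep 6, 137 sold [LIFO — newest first]: 137 @ $11 = $1,507
Sep 14, 421 sold [LIFO — newest first]: 134 @ $14 + 273 @ $10 + 14 @ $11 = $4,760
Total COGS = $1,507 + $4,760 = $6,267
Ending inventory: 275 @ $10 + 192 @ $11 = $4,862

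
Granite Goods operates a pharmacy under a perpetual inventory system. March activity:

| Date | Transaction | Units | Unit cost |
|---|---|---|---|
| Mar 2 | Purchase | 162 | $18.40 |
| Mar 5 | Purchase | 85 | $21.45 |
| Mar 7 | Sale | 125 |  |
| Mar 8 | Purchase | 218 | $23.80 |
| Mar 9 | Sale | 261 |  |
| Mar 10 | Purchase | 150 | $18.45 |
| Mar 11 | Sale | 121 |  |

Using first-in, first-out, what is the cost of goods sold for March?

Mar 7, 125 sold [FIFO — oldest first]: 125 @ $18.40 = $2,300.00
Mar 9, 261 sold [FIFO — oldest first]: 37 @ $18.40 + 85 @ $21.45 + 139 @ $23.80 = $5,812.25
Mar 11, 121 sold [FIFO — oldest first]: 79 @ $23.80 + 42 @ $18.45 = $2,655.10
Total COGS = $2,300.00 + $5,812.25 + $2,655.10 = $10,767.35
Ending inventory: 108 @ $18.45 = $1,992.60

COGS = $10,767.35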